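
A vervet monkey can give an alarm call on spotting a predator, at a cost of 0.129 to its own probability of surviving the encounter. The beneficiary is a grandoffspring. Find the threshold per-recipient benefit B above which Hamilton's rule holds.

r to a grandoffspring = 1/4 (two parent–offspring links: r = (1/2)^2 = 1/4).
Hamilton's rule with n recipients of equal r: n·r·B > C, so B > C/(n·r) = 0.129/(1·0.25) = 0.516.

0.516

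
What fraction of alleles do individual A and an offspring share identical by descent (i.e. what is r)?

0.5

Each parent–offspring link contributes a factor of 1/2, and independent paths through distinct common ancestors add.
One parent–offspring link: r = (1/2)^1 = 1/2.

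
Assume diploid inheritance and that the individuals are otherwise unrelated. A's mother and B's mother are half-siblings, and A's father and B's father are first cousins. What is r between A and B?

Independent pedigree routes through distinct common ancestors add.
A and B are related in two ways: half first cousins through their mothers (r = 1/16) and second cousins through their fathers (r = 1/32).
r = 1/16 + 1/32 = 3/32 = 0.09375.

0.09375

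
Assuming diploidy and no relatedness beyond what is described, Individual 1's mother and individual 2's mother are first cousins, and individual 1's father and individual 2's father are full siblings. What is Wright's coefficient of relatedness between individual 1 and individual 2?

0.15625

Wright's path rule: contributions from independent ancestry routes add.
Individual 1 and individual 2 are related in two ways: second cousins through their mothers (r = 1/32) and first cousins through their fathers (r = 1/8).
r = 1/32 + 1/8 = 5/32 = 0.15625.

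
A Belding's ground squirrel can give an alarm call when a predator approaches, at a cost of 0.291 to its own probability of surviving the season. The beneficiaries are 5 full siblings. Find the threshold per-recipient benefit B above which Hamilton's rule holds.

r to a full sibling = 0.5 (full sibs share both parents — two paths of length 2: r = 2·(1/2)^2 = 1/2).
Hamilton's rule with n recipients of equal r: n·r·B > C, so B > C/(n·r) = 0.291/(5·0.5) = 0.1164.

0.1164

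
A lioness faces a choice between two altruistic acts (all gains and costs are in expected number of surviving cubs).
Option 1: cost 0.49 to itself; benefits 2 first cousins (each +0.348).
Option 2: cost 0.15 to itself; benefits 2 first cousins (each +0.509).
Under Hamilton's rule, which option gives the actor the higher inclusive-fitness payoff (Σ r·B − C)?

Option 1: r to a first cousin = 0.125.
Option 1: Σ r·B − C = (2·0.125·0.348) − 0.49 = -0.403.
Option 2: r to a first cousin = 0.125.
Option 2: Σ r·B − C = (2·0.125·0.509) − 0.15 = -0.02275.
Option 2 has the higher net inclusive-fitness payoff.

Option 2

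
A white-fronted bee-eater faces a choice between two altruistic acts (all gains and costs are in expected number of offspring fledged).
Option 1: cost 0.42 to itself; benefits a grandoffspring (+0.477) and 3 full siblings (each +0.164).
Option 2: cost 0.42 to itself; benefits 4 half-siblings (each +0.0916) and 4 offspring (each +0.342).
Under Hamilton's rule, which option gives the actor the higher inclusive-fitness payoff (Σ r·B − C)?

Option 2

Option 1: r to a grandoffspring = 0.25.
Option 1: r to a full sibling = 0.5.
Option 1: Σ r·B − C = (1·0.25·0.477 + 3·0.5·0.164) − 0.42 = -0.05475.
Option 2: r to a half-sibling = 0.25.
Option 2: r to an offspring = 0.5.
Option 2: Σ r·B − C = (4·0.25·0.0916 + 4·0.5·0.342) − 0.42 = 0.3556.
Option 2 has the higher net inclusive-fitness payoff.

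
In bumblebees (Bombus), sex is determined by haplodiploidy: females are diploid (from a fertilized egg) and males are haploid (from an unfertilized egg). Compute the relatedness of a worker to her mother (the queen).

One meiotic link between diploid queen and diploid daughter: r = 1/2.

0.5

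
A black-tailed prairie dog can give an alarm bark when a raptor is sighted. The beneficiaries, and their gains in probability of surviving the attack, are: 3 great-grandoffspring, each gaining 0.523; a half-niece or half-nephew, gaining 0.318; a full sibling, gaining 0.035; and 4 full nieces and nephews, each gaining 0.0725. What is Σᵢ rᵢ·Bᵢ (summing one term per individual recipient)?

r to a great-grandoffspring = 0.125 (three parent–offspring links: r = (1/2)^3 = 1/8).
r to a half-niece or half-nephew = 1/8 (half-aunt/uncle↔niece/nephew: one path of length 3: r = (1/2)^3 = 1/8).
r to a full sibling = 1/2 (full sibs share both parents — two paths of length 2: r = 2·(1/2)^2 = 1/2).
r to a full niece or nephew = 0.25 (full aunt/uncle↔niece/nephew: two paths of length 3 through the shared grandparent pair: r = 2·(1/2)^3 = 1/4).
Summing one r·B term per recipient: 3·0.125·0.523 + 1·0.125·0.318 + 1·0.5·0.035 + 4·0.25·0.0725 = 0.325875.

0.325875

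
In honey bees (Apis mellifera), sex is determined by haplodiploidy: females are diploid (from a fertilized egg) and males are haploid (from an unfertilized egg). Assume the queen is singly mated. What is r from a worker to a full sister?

Haplodiploid full sisters inherit their father's entire haploid genome identically (contributing 1/2) and on average half of their mother's contribution (1/2 · 1/2 = 1/4); r = 1/2 + 1/4 = 3/4.

0.75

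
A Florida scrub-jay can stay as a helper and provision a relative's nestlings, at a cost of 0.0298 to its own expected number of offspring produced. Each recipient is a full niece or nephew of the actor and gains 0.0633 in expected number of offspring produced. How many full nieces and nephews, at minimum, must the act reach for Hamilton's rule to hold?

r to a full niece or nephew = 1/4 (full aunt/uncle↔niece/nephew: two paths of length 3 through the shared grandparent pair: r = 2·(1/2)^3 = 1/4).
Hamilton's rule: n·r·B > C  ⇒  n > C/(r·B) = 0.0298/(0.25·0.0633) = 1.883.
The smallest integer exceeding 1.883 is 2.

2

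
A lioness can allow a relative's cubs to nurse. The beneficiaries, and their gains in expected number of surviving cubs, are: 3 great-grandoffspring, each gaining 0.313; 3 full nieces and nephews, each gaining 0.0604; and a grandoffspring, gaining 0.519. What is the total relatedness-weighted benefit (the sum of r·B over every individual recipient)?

0.292425

r to a great-grandoffspring = 1/8 (three parent–offspring links: r = (1/2)^3 = 1/8).
r to a full niece or nephew = 1/4 (full aunt/uncle↔niece/nephew: two paths of length 3 through the shared grandparent pair: r = 2·(1/2)^3 = 1/4).
r to a grandoffspring = 1/4 (two parent–offspring links: r = (1/2)^2 = 1/4).
Summing one r·B term per recipient: 3·0.125·0.313 + 3·0.25·0.0604 + 1·0.25·0.519 = 0.292425.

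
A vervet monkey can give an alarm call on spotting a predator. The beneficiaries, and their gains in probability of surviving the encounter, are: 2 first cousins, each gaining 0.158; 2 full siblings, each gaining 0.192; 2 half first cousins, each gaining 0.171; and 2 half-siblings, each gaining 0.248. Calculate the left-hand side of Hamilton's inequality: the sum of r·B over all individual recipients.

0.376875

r to a first cousin = 0.125 (first cousins share one grandparent pair — two paths of length 4: r = 2·(1/2)^4 = 1/8).
r to a full sibling = 1/2 (full sibs share both parents — two paths of length 2: r = 2·(1/2)^2 = 1/2).
r to a half first cousin = 0.0625 (half first cousins share one grandparent — one path of length 4: r = (1/2)^4 = 1/16).
r to a half-sibling = 1/4 (half-sibs share one parent — one path of length 2: r = (1/2)^2 = 1/4).
Summing one r·B term per recipient: 2·0.125·0.158 + 2·0.5·0.192 + 2·0.0625·0.171 + 2·0.25·0.248 = 0.376875.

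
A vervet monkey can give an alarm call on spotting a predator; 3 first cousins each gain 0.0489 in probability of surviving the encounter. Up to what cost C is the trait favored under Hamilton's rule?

0.0183375

r to a first cousin = 0.125 (first cousins share one grandparent pair — two paths of length 4: r = 2·(1/2)^4 = 1/8).
Hamilton's rule: n·r·B > C, so the trait is favored while C < n·r·B = 3·0.125·0.0489 = 0.0183375.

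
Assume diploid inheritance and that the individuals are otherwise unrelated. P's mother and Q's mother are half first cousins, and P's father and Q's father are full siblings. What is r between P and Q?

0.140625

Relatedness sums over independent paths through distinct common ancestors.
P and Q are related in two ways: half second cousins through their mothers (r = 1/64) and first cousins through their fathers (r = 1/8).
r = 1/64 + 1/8 = 9/64 = 0.140625.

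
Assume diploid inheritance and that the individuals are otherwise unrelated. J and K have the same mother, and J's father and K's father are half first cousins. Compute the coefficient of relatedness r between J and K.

Relatedness sums over independent paths through distinct common ancestors.
J and K are related in two ways: half-sibs through their shared mother (r = 1/4) and half second cousins through their fathers (r = 1/64).
r = 1/4 + 1/64 = 0.265625.

0.265625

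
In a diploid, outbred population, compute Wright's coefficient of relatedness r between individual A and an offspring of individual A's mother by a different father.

0.25

Each parent–offspring link contributes a factor of 1/2, and independent paths through distinct common ancestors add.
Half-sibs share one parent — one path of length 2: r = (1/2)^2 = 1/4.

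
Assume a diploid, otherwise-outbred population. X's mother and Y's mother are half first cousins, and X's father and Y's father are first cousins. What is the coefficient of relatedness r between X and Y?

Relatedness sums over independent paths through distinct common ancestors.
X and Y are related in two ways: half second cousins through their mothers (r = 1/64) and second cousins through their fathers (r = 1/32).
r = 1/64 + 1/32 = 3/64 = 0.046875.

0.046875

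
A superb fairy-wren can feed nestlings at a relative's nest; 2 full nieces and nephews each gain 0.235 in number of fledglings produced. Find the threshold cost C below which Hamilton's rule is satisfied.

0.1175

r to a full niece or nephew = 1/4 (full aunt/uncle↔niece/nephew: two paths of length 3 through the shared grandparent pair: r = 2·(1/2)^3 = 1/4).
Hamilton's rule: n·r·B > C, so the trait is favored while C < n·r·B = 2·0.25·0.235 = 0.1175.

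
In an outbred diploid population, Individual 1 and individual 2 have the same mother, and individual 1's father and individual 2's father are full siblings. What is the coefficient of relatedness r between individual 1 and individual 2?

With two independent routes of shared ancestry, r is the sum of the two contributions.
Individual 1 and individual 2 are related in two ways: half-sibs through their shared mother (r = 1/4) and first cousins through their fathers (r = 1/8).
r = 1/4 + 1/8 = 0.375.

0.375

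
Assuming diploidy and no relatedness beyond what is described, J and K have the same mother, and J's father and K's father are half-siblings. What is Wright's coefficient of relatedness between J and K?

0.3125

Relatedness sums over independent paths through distinct common ancestors.
J and K are related in two ways: half-sibs through their shared mother (r = 1/4) and half first cousins through their fathers (r = 1/16).
r = 1/4 + 1/16 = 5/16 = 0.3125.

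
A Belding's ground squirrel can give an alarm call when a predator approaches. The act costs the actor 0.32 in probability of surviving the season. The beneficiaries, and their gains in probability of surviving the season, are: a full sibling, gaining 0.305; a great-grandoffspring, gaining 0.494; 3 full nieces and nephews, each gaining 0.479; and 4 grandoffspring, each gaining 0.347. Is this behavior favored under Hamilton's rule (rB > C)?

Yes

Hamilton's rule: the trait is favored when the sum of r·B over every recipient exceeds the actor's cost C.
r to a full sibling = 0.5 (full sibs share both parents — two paths of length 2: r = 2·(1/2)^2 = 1/2).
r to a great-grandoffspring = 1/8 (three parent–offspring links: r = (1/2)^3 = 1/8).
r to a full niece or nephew = 0.25 (full aunt/uncle↔niece/nephew: two paths of length 3 through the shared grandparent pair: r = 2·(1/2)^3 = 1/4).
r to a grandoffspring = 0.25 (two parent–offspring links: r = (1/2)^2 = 1/4).
Summing one r·B term per recipient: 1·0.5·0.305 + 1·0.125·0.494 + 3·0.25·0.479 + 4·0.25·0.347 = 0.9205.
0.9205 > 0.32: the indirect benefit exceeds the cost.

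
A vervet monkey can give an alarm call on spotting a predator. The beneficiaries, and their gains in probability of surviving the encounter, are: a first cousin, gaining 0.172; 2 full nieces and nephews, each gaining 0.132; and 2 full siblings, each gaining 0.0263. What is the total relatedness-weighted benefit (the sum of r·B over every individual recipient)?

0.1138

r to a first cousin = 1/8 (first cousins share one grandparent pair — two paths of length 4: r = 2·(1/2)^4 = 1/8).
r to a full niece or nephew = 0.25 (full aunt/uncle↔niece/nephew: two paths of length 3 through the shared grandparent pair: r = 2·(1/2)^3 = 1/4).
r to a full sibling = 0.5 (full sibs share both parents — two paths of length 2: r = 2·(1/2)^2 = 1/2).
Summing one r·B term per recipient: 1·0.125·0.172 + 2·0.25·0.132 + 2·0.5·0.0263 = 0.1138.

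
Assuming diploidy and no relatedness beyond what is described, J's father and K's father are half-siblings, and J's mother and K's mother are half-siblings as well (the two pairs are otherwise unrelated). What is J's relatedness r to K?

0.125

Independent pedigree routes through distinct common ancestors add.
J and K are related in two ways: half first cousins through their fathers (r = 1/16) and half first cousins through their mothers (r = 1/16).
r = 1/16 + 1/16 = 0.125.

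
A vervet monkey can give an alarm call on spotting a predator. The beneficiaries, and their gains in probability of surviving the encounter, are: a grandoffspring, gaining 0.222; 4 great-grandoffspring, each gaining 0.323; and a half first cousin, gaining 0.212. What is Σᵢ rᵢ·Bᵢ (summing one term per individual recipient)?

0.23025

r to a grandoffspring = 0.25 (two parent–offspring links: r = (1/2)^2 = 1/4).
r to a great-grandoffspring = 1/8 (three parent–offspring links: r = (1/2)^3 = 1/8).
r to a half first cousin = 1/16 (half first cousins share one grandparent — one path of length 4: r = (1/2)^4 = 1/16).
Summing one r·B term per recipient: 1·0.25·0.222 + 4·0.125·0.323 + 1·0.0625·0.212 = 0.23025.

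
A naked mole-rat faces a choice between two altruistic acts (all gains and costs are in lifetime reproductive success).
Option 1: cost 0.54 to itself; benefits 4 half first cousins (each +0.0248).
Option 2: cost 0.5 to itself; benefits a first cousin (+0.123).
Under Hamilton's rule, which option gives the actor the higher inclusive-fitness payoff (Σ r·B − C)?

Option 2

Option 1: r to a half first cousin = 0.0625.
Option 1: Σ r·B − C = (4·0.0625·0.0248) − 0.54 = -0.5338.
Option 2: r to a first cousin = 0.125.
Option 2: Σ r·B − C = (1·0.125·0.123) − 0.5 = -0.484625.
Option 2 has the higher net inclusive-fitness payoff.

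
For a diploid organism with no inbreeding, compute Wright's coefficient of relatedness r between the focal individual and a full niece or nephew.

Each parent–offspring link contributes a factor of 1/2, and independent paths through distinct common ancestors add.
Full aunt/uncle↔niece/nephew: two paths of length 3 through the shared grandparent pair: r = 2·(1/2)^3 = 1/4.

0.25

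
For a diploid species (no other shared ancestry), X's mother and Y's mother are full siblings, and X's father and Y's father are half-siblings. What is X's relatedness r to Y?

Wright's path rule: contributions from independent ancestry routes add.
X and Y are related in two ways: first cousins through their mothers (r = 1/8) and half first cousins through their fathers (r = 1/16).
r = 1/8 + 1/16 = 3/16 = 0.1875.

0.1875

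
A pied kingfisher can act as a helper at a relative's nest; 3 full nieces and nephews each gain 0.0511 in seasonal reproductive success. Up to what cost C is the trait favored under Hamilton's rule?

r to a full niece or nephew = 0.25 (full aunt/uncle↔niece/nephew: two paths of length 3 through the shared grandparent pair: r = 2·(1/2)^3 = 1/4).
Hamilton's rule: n·r·B > C, so the trait is favored while C < n·r·B = 3·0.25·0.0511 = 0.038325.

0.038325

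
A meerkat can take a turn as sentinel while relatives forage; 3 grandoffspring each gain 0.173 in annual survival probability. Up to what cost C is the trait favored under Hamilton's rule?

0.12975

r to a grandoffspring = 0.25 (two parent–offspring links: r = (1/2)^2 = 1/4).
Hamilton's rule: n·r·B > C, so the trait is favored while C < n·r·B = 3·0.25·0.173 = 0.12975.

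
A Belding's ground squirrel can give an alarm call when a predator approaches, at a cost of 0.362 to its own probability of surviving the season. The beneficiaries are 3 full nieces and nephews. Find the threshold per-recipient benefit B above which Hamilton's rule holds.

0.4827

r to a full niece or nephew = 0.25 (full aunt/uncle↔niece/nephew: two paths of length 3 through the shared grandparent pair: r = 2·(1/2)^3 = 1/4).
Hamilton's rule with n recipients of equal r: n·r·B > C, so B > C/(n·r) = 0.362/(3·0.25) = 0.4827.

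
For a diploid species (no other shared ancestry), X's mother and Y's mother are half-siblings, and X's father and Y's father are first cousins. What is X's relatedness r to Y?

0.09375

With two independent routes of shared ancestry, r is the sum of the two contributions.
X and Y are related in two ways: half first cousins through their mothers (r = 1/16) and second cousins through their fathers (r = 1/32).
r = 1/16 + 1/32 = 0.09375.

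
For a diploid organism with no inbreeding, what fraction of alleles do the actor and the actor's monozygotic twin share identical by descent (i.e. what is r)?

1

Each parent–offspring link contributes a factor of 1/2, and independent paths through distinct common ancestors add.
Monozygotic twins share every allele identical by descent: r = 1.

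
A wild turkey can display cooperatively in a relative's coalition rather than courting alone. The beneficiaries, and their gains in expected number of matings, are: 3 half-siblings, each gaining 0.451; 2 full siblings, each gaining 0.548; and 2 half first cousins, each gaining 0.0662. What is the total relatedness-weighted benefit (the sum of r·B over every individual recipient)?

0.894525

r to a half-sibling = 0.25 (half-sibs share one parent — one path of length 2: r = (1/2)^2 = 1/4).
r to a full sibling = 1/2 (full sibs share both parents — two paths of length 2: r = 2·(1/2)^2 = 1/2).
r to a half first cousin = 1/16 (half first cousins share one grandparent — one path of length 4: r = (1/2)^4 = 1/16).
Summing one r·B term per recipient: 3·0.25·0.451 + 2·0.5·0.548 + 2·0.0625·0.0662 = 0.894525.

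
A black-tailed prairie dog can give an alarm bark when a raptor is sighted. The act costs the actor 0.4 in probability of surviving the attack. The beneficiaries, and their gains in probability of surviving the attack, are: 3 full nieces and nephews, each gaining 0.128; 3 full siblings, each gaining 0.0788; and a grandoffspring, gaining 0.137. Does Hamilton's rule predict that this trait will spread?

Hamilton's rule: the trait is favored when the sum of r·B over every recipient exceeds the actor's cost C.
r to a full niece or nephew = 0.25 (full aunt/uncle↔niece/nephew: two paths of length 3 through the shared grandparent pair: r = 2·(1/2)^3 = 1/4).
r to a full sibling = 1/2 (full sibs share both parents — two paths of length 2: r = 2·(1/2)^2 = 1/2).
r to a grandoffspring = 0.25 (two parent–offspring links: r = (1/2)^2 = 1/4).
Summing one r·B term per recipient: 3·0.25·0.128 + 3·0.5·0.0788 + 1·0.25·0.137 = 0.24845.
0.24845 < 0.4: the indirect benefit is less than the cost.

No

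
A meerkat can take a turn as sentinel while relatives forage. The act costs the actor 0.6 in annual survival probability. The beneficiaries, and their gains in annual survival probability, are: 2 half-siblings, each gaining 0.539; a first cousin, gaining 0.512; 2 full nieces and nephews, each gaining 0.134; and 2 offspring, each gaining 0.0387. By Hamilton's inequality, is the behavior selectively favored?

Hamilton's rule: the trait is favored when the sum of r·B over every recipient exceeds the actor's cost C.
r to a half-sibling = 1/4 (half-sibs share one parent — one path of length 2: r = (1/2)^2 = 1/4).
r to a first cousin = 0.125 (first cousins share one grandparent pair — two paths of length 4: r = 2·(1/2)^4 = 1/8).
r to a full niece or nephew = 1/4 (full aunt/uncle↔niece/nephew: two paths of length 3 through the shared grandparent pair: r = 2·(1/2)^3 = 1/4).
r to an offspring = 1/2 (one parent–offspring link: r = (1/2)^1 = 1/2).
Summing one r·B term per recipient: 2·0.25·0.539 + 1·0.125·0.512 + 2·0.25·0.134 + 2·0.5·0.0387 = 0.4392.
0.4392 < 0.6: the indirect benefit is less than the cost.

No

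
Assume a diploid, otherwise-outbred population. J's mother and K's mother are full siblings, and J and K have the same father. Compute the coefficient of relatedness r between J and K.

0.375

Wright's path rule: contributions from independent ancestry routes add.
J and K are related in two ways: first cousins through their mothers (r = 1/8) and half-sibs through their shared father (r = 1/4).
r = 1/8 + 1/4 = 0.375.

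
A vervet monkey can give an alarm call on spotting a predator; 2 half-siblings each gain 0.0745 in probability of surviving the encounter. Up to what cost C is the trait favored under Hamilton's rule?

0.03725

r to a half-sibling = 0.25 (half-sibs share one parent — one path of length 2: r = (1/2)^2 = 1/4).
Hamilton's rule: n·r·B > C, so the trait is favored while C < n·r·B = 2·0.25·0.0745 = 0.03725.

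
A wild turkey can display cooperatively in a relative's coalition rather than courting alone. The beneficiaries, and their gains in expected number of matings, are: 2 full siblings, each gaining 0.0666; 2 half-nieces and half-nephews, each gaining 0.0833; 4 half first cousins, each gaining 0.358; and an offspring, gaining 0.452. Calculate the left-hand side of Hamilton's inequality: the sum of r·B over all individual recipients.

r to a full sibling = 1/2 (full sibs share both parents — two paths of length 2: r = 2·(1/2)^2 = 1/2).
r to a half-niece or half-nephew = 1/8 (half-aunt/uncle↔niece/nephew: one path of length 3: r = (1/2)^3 = 1/8).
r to a half first cousin = 0.0625 (half first cousins share one grandparent — one path of length 4: r = (1/2)^4 = 1/16).
r to an offspring = 1/2 (one parent–offspring link: r = (1/2)^1 = 1/2).
Summing one r·B term per recipient: 2·0.5·0.0666 + 2·0.125·0.0833 + 4·0.0625·0.358 + 1·0.5·0.452 = 0.402925.

0.402925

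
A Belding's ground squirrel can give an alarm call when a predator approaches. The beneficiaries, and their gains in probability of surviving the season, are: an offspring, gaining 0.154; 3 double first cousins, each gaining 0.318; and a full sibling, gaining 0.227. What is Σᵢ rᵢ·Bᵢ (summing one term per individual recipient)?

0.429

r to an offspring = 1/2 (one parent–offspring link: r = (1/2)^1 = 1/2).
r to a double first cousin = 0.25 (double first cousins share both grandparent pairs — four paths of length 4: r = 4·(1/2)^4 = 1/4).
r to a full sibling = 0.5 (full sibs share both parents — two paths of length 2: r = 2·(1/2)^2 = 1/2).
Summing one r·B term per recipient: 1·0.5·0.154 + 3·0.25·0.318 + 1·0.5·0.227 = 0.429.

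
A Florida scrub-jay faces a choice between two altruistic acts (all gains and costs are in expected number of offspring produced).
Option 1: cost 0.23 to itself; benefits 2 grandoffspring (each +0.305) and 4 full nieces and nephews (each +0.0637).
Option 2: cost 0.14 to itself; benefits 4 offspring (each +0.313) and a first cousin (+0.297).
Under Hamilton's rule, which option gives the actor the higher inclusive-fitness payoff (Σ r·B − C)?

Option 1: r to a grandoffspring = 0.25.
Option 1: r to a full niece or nephew = 0.25.
Option 1: Σ r·B − C = (2·0.25·0.305 + 4·0.25·0.0637) − 0.23 = -0.0138.
Option 2: r to an offspring = 0.5.
Option 2: r to a first cousin = 0.125.
Option 2: Σ r·B − C = (4·0.5·0.313 + 1·0.125·0.297) − 0.14 = 0.523125.
Option 2 has the higher net inclusive-fitness payoff.

Option 2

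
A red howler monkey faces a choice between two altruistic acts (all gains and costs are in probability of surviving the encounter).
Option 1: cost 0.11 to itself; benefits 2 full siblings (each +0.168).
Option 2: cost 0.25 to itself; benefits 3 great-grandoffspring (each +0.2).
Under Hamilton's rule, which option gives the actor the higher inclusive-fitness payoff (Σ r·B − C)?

Option 1

Option 1: r to a full sibling = 0.5.
Option 1: Σ r·B − C = (2·0.5·0.168) − 0.11 = 0.058.
Option 2: r to a great-grandoffspring = 0.125.
Option 2: Σ r·B − C = (3·0.125·0.2) − 0.25 = -0.175.
Option 1 has the higher net inclusive-fitness payoff.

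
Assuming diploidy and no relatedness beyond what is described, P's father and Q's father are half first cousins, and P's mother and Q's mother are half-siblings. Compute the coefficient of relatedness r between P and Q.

With two independent routes of shared ancestry, r is the sum of the two contributions.
P and Q are related in two ways: half second cousins through their fathers (r = 1/64) and half first cousins through their mothers (r = 1/16).
r = 1/64 + 1/16 = 0.078125.

0.078125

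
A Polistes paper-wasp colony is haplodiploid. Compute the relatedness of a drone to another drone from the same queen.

Haploid brothers each carry a random half of the queen's diploid genome, so on average they share half: r = 1/2.

0.5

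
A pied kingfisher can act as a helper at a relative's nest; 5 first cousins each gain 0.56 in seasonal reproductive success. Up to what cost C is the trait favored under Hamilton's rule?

r to a first cousin = 1/8 (first cousins share one grandparent pair — two paths of length 4: r = 2·(1/2)^4 = 1/8).
Hamilton's rule: n·r·B > C, so the trait is favored while C < n·r·B = 5·0.125·0.56 = 0.35.

0.35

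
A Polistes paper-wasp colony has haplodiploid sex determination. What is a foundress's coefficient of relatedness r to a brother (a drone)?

0.25

Her haploid brother carries none of their father's genes and a random half of their mother's genome; that half matches the maternal half of her own genome with probability 1/2: r = 1/2 · 1/2 = 1/4.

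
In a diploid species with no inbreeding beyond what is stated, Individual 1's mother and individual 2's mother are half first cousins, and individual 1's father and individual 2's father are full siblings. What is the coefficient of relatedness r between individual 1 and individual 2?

Independent pedigree routes through distinct common ancestors add.
Individual 1 and individual 2 are related in two ways: half second cousins through their mothers (r = 1/64) and first cousins through their fathers (r = 1/8).
r = 1/64 + 1/8 = 9/64 = 0.140625.

0.140625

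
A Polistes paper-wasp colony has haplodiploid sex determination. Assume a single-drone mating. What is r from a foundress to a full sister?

Haplodiploid full sisters inherit their father's entire haploid genome identically (contributing 1/2) and on average half of their mother's contribution (1/2 · 1/2 = 1/4); r = 1/2 + 1/4 = 3/4.

0.75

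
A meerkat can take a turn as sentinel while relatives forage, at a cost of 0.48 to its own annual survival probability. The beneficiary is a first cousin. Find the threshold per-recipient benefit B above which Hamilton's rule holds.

r to a first cousin = 0.125 (first cousins share one grandparent pair — two paths of length 4: r = 2·(1/2)^4 = 1/8).
Hamilton's rule with n recipients of equal r: n·r·B > C, so B > C/(n·r) = 0.48/(1·0.125) = 3.84.

3.84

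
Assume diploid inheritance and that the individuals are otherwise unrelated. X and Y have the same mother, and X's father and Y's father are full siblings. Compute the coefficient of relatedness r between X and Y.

0.375

Relatedness sums over independent paths through distinct common ancestors.
X and Y are related in two ways: half-sibs through their shared mother (r = 1/4) and first cousins through their fathers (r = 1/8).
r = 1/4 + 1/8 = 3/8 = 0.375.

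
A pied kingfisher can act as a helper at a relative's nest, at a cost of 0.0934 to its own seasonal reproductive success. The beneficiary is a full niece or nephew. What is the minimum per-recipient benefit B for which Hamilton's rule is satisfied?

0.3736

r to a full niece or nephew = 0.25 (full aunt/uncle↔niece/nephew: two paths of length 3 through the shared grandparent pair: r = 2·(1/2)^3 = 1/4).
Hamilton's rule with n recipients of equal r: n·r·B > C, so B > C/(n·r) = 0.0934/(1·0.25) = 0.3736.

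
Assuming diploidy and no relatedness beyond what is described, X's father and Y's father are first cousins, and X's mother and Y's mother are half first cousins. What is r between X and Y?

Relatedness sums over independent paths through distinct common ancestors.
X and Y are related in two ways: second cousins through their fathers (r = 1/32) and half second cousins through their mothers (r = 1/64).
r = 1/32 + 1/64 = 3/64 = 0.046875.

0.046875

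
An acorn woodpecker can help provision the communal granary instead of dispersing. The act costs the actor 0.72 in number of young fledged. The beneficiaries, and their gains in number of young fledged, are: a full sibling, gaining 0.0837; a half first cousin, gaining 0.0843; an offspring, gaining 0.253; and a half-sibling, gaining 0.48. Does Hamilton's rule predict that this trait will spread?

No

Hamilton's rule: the trait is favored when the sum of r·B over every recipient exceeds the actor's cost C.
r to a full sibling = 0.5 (full sibs share both parents — two paths of length 2: r = 2·(1/2)^2 = 1/2).
r to a half first cousin = 0.0625 (half first cousins share one grandparent — one path of length 4: r = (1/2)^4 = 1/16).
r to an offspring = 0.5 (one parent–offspring link: r = (1/2)^1 = 1/2).
r to a half-sibling = 1/4 (half-sibs share one parent — one path of length 2: r = (1/2)^2 = 1/4).
Summing one r·B term per recipient: 1·0.5·0.0837 + 1·0.0625·0.0843 + 1·0.5·0.253 + 1·0.25·0.48 = 0.29361875.
0.29361875 < 0.72: the indirect benefit is less than the cost.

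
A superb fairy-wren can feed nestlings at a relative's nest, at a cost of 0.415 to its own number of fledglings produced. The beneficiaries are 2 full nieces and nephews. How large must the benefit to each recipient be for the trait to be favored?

0.83

r to a full niece or nephew = 1/4 (full aunt/uncle↔niece/nephew: two paths of length 3 through the shared grandparent pair: r = 2·(1/2)^3 = 1/4).
Hamilton's rule with n recipients of equal r: n·r·B > C, so B > C/(n·r) = 0.415/(2·0.25) = 0.83.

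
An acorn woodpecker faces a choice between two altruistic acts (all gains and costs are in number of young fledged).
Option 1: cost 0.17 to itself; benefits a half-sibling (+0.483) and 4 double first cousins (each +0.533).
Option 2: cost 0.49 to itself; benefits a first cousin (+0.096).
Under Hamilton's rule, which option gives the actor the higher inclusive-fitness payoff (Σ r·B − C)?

Option 1: r to a half-sibling = 0.25.
Option 1: r to a double first cousin = 0.25.
Option 1: Σ r·B − C = (1·0.25·0.483 + 4·0.25·0.533) − 0.17 = 0.48375.
Option 2: r to a first cousin = 0.125.
Option 2: Σ r·B − C = (1·0.125·0.096) − 0.49 = -0.478.
Option 1 has the higher net inclusive-fitness payoff.

Option 1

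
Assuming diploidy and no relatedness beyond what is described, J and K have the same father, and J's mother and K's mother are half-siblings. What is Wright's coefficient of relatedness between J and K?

0.3125

With two independent routes of shared ancestry, r is the sum of the two contributions.
J and K are related in two ways: half-sibs through their shared father (r = 1/4) and half first cousins through their mothers (r = 1/16).
r = 1/4 + 1/16 = 5/16 = 0.3125.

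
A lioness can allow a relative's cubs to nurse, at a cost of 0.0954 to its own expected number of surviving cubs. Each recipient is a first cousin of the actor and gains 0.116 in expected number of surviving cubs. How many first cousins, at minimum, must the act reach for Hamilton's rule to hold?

r to a first cousin = 1/8 (first cousins share one grandparent pair — two paths of length 4: r = 2·(1/2)^4 = 1/8).
Hamilton's rule: n·r·B > C  ⇒  n > C/(r·B) = 0.0954/(0.125·0.116) = 6.579.
The smallest integer exceeding 6.579 is 7.

7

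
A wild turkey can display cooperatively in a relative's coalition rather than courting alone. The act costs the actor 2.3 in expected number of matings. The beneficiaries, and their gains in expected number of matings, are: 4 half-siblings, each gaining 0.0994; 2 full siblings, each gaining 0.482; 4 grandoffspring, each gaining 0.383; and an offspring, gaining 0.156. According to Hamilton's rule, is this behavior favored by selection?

Hamilton's rule: the trait is favored when the sum of r·B over every recipient exceeds the actor's cost C.
r to a half-sibling = 1/4 (half-sibs share one parent — one path of length 2: r = (1/2)^2 = 1/4).
r to a full sibling = 0.5 (full sibs share both parents — two paths of length 2: r = 2·(1/2)^2 = 1/2).
r to a grandoffspring = 1/4 (two parent–offspring links: r = (1/2)^2 = 1/4).
r to an offspring = 1/2 (one parent–offspring link: r = (1/2)^1 = 1/2).
Summing one r·B term per recipient: 4·0.25·0.0994 + 2·0.5·0.482 + 4·0.25·0.383 + 1·0.5·0.156 = 1.0424.
1.0424 < 2.3: the indirect benefit is less than the cost.

No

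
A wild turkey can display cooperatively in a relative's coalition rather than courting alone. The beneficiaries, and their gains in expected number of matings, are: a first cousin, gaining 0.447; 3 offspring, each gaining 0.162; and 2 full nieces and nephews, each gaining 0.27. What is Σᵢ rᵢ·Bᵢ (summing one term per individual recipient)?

0.433875

r to a first cousin = 0.125 (first cousins share one grandparent pair — two paths of length 4: r = 2·(1/2)^4 = 1/8).
r to an offspring = 0.5 (one parent–offspring link: r = (1/2)^1 = 1/2).
r to a full niece or nephew = 1/4 (full aunt/uncle↔niece/nephew: two paths of length 3 through the shared grandparent pair: r = 2·(1/2)^3 = 1/4).
Summing one r·B term per recipient: 1·0.125·0.447 + 3·0.5·0.162 + 2·0.25·0.27 = 0.433875.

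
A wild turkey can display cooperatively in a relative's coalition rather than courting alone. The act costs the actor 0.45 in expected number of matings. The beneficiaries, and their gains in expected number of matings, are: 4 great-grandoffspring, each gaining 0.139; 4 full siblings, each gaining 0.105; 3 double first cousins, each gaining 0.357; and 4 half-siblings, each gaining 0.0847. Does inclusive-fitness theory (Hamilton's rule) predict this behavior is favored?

Hamilton's rule: the trait is favored when the sum of r·B over every recipient exceeds the actor's cost C.
r to a great-grandoffspring = 0.125 (three parent–offspring links: r = (1/2)^3 = 1/8).
r to a full sibling = 0.5 (full sibs share both parents — two paths of length 2: r = 2·(1/2)^2 = 1/2).
r to a double first cousin = 1/4 (double first cousins share both grandparent pairs — four paths of length 4: r = 4·(1/2)^4 = 1/4).
r to a half-sibling = 0.25 (half-sibs share one parent — one path of length 2: r = (1/2)^2 = 1/4).
Summing one r·B term per recipient: 4·0.125·0.139 + 4·0.5·0.105 + 3·0.25·0.357 + 4·0.25·0.0847 = 0.63195.
0.63195 > 0.45: the indirect benefit exceeds the cost.

Yes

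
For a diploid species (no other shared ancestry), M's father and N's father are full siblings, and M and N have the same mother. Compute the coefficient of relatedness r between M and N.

Independent pedigree routes through distinct common ancestors add.
M and N are related in two ways: first cousins through their fathers (r = 1/8) and half-sibs through their shared mother (r = 1/4).
r = 1/8 + 1/4 = 3/8 = 0.375.

0.375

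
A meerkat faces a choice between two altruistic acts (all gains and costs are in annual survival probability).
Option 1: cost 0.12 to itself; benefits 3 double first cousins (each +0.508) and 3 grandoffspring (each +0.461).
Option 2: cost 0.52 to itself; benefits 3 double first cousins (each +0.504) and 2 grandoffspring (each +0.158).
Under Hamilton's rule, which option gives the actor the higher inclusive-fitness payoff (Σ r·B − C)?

Option 1: r to a double first cousin = 0.25.
Option 1: r to a grandoffspring = 0.25.
Option 1: Σ r·B − C = (3·0.25·0.508 + 3·0.25·0.461) − 0.12 = 0.60675.
Option 2: r to a double first cousin = 0.25.
Option 2: r to a grandoffspring = 0.25.
Option 2: Σ r·B − C = (3·0.25·0.504 + 2·0.25·0.158) − 0.52 = -0.063.
Option 1 has the higher net inclusive-fitness payoff.

Option 1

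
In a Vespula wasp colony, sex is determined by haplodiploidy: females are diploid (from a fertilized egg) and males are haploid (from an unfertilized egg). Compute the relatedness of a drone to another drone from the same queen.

Haploid brothers each carry a random half of the queen's diploid genome, so on average they share half: r = 1/2.

0.5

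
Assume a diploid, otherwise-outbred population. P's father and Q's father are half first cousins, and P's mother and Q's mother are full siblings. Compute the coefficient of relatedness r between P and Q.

Wright's path rule: contributions from independent ancestry routes add.
P and Q are related in two ways: half second cousins through their fathers (r = 1/64) and first cousins through their mothers (r = 1/8).
r = 1/64 + 1/8 = 9/64 = 0.140625.

0.140625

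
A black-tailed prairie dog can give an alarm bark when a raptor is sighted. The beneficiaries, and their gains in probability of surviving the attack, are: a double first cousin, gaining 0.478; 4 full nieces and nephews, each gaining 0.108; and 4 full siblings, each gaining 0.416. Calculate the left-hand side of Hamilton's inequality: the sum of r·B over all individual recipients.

1.0595

r to a double first cousin = 1/4 (double first cousins share both grandparent pairs — four paths of length 4: r = 4·(1/2)^4 = 1/4).
r to a full niece or nephew = 1/4 (full aunt/uncle↔niece/nephew: two paths of length 3 through the shared grandparent pair: r = 2·(1/2)^3 = 1/4).
r to a full sibling = 0.5 (full sibs share both parents — two paths of length 2: r = 2·(1/2)^2 = 1/2).
Summing one r·B term per recipient: 1·0.25·0.478 + 4·0.25·0.108 + 4·0.5·0.416 = 1.0595.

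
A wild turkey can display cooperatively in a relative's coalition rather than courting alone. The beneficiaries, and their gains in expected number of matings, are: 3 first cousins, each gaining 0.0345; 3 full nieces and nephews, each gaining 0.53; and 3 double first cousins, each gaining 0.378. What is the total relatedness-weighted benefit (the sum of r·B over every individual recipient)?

0.6939375

r to a first cousin = 1/8 (first cousins share one grandparent pair — two paths of length 4: r = 2·(1/2)^4 = 1/8).
r to a full niece or nephew = 0.25 (full aunt/uncle↔niece/nephew: two paths of length 3 through the shared grandparent pair: r = 2·(1/2)^3 = 1/4).
r to a double first cousin = 1/4 (double first cousins share both grandparent pairs — four paths of length 4: r = 4·(1/2)^4 = 1/4).
Summing one r·B term per recipient: 3·0.125·0.0345 + 3·0.25·0.53 + 3·0.25·0.378 = 0.6939375.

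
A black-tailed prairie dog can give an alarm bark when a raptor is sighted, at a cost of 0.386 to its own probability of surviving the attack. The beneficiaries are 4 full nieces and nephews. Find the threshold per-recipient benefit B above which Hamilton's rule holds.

0.386

r to a full niece or nephew = 0.25 (full aunt/uncle↔niece/nephew: two paths of length 3 through the shared grandparent pair: r = 2·(1/2)^3 = 1/4).
Hamilton's rule with n recipients of equal r: n·r·B > C, so B > C/(n·r) = 0.386/(4·0.25) = 0.386.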